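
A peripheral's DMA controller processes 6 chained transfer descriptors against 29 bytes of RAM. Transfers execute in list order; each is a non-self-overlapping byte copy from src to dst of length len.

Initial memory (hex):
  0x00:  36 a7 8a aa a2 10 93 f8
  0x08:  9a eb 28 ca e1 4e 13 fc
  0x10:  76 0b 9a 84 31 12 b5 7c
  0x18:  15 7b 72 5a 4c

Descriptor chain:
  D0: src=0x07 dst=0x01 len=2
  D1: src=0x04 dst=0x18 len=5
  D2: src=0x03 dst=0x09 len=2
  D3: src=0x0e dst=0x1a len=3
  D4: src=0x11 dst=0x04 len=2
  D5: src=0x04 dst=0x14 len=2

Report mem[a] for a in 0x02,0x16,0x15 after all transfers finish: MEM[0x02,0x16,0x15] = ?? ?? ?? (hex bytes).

D0: mem[0x01..0x02] <- [f8 9a]
D1: mem[0x18..0x1c] <- [a2 10 93 f8 9a]
D2: mem[0x09..0x0a] <- [aa a2]
D3: mem[0x1a..0x1c] <- [13 fc 76]
D4: mem[0x04..0x05] <- [0b 9a]
D5: mem[0x14..0x15] <- [0b 9a]
query mem[0x02]=0x9a, mem[0x16]=0xb5, mem[0x15]=0x9a

MEM[0x02,0x16,0x15] = 9a b5 9a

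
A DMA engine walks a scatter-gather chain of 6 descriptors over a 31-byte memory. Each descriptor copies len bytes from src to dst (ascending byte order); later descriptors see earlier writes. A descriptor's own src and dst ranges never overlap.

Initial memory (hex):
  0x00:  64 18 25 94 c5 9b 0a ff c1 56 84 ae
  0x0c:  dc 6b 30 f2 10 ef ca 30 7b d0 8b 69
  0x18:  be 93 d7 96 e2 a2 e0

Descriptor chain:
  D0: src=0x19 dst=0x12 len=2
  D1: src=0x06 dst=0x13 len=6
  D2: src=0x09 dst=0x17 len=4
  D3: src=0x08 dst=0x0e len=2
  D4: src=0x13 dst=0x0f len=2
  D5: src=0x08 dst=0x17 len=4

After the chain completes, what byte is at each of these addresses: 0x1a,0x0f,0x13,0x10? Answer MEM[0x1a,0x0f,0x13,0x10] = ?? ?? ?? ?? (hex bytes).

[0] 0x19->0x12 len=2 : 93 d7
[1] 0x06->0x13 len=6 : 0a ff c1 56 84 ae
[2] 0x09->0x17 len=4 : 56 84 ae dc
[3] 0x08->0x0e len=2 : c1 56
[4] 0x13->0x0f len=2 : 0a ff
[5] 0x08->0x17 len=4 : c1 56 84 ae
query mem[0x1a]=0xae, mem[0x0f]=0x0a, mem[0x13]=0x0a, mem[0x10]=0xff

MEM[0x1a,0x0f,0x13,0x10] = ae 0a 0a ff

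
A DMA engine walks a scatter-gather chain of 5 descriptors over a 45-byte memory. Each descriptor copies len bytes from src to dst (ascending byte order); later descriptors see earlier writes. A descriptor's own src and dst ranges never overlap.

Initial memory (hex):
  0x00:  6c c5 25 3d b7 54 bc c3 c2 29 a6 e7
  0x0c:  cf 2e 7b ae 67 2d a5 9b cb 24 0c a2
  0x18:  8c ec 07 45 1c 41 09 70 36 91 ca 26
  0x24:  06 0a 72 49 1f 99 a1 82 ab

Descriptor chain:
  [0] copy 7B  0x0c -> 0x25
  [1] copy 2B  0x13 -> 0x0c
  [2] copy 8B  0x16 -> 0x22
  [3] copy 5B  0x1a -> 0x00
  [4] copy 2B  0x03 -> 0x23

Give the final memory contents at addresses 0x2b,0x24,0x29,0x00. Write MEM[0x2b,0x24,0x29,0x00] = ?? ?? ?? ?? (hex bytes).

MEM[0x2b,0x24,0x29,0x00] = a5 09 41 07

#0 dst[0x25+7] := {0xcf,0x2e,0x7b,0xae,0x67,0x2d,0xa5}
#1 dst[0x0c+2] := {0x9b,0xcb}
#2 dst[0x22+8] := {0x0c,0xa2,0x8c,0xec,0x07,0x45,0x1c,0x41}
#3 dst[0x00+5] := {0x07,0x45,0x1c,0x41,0x09}
#4 dst[0x23+2] := {0x41,0x09}
query mem[0x2b]=0xa5, mem[0x24]=0x09, mem[0x29]=0x41, mem[0x00]=0x07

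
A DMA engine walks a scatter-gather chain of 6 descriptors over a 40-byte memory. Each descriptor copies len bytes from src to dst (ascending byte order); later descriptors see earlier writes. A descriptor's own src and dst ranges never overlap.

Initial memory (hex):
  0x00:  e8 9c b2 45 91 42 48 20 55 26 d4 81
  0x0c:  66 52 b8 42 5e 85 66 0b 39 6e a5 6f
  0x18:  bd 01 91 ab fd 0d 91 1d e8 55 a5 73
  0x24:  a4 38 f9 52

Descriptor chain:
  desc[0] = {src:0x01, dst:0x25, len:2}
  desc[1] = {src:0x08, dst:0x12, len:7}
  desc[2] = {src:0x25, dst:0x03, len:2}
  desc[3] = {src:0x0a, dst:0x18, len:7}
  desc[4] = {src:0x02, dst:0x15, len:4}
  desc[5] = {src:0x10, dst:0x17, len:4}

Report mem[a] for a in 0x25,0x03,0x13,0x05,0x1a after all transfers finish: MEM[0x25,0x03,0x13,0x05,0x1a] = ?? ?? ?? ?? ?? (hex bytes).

MEM[0x25,0x03,0x13,0x05,0x1a] = 9c 9c 26 42 26

[0] 0x01->0x25 len=2 : 9c b2
[1] 0x08->0x12 len=7 : 55 26 d4 81 66 52 b8
[2] 0x25->0x03 len=2 : 9c b2
[3] 0x0a->0x18 len=7 : d4 81 66 52 b8 42 5e
[4] 0x02->0x15 len=4 : b2 9c b2 42
[5] 0x10->0x17 len=4 : 5e 85 55 26
query mem[0x25]=0x9c, mem[0x03]=0x9c, mem[0x13]=0x26, mem[0x05]=0x42, mem[0x1a]=0x26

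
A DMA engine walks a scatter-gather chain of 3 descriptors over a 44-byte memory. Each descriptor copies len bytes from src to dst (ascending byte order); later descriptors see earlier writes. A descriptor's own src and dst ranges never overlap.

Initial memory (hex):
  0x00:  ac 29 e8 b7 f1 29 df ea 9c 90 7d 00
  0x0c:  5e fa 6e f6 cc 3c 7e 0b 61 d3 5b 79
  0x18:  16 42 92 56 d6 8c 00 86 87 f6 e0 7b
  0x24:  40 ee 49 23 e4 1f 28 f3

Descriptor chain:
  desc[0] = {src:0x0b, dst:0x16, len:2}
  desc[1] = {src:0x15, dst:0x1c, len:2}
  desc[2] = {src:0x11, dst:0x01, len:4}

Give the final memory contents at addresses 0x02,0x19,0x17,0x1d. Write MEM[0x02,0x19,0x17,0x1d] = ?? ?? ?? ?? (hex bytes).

  after D0: wrote 2B at 0x16 = 005e
  after D1: wrote 2B at 0x1c = d300
  after D2: wrote 4B at 0x01 = 3c7e0b61
query mem[0x02]=0x7e, mem[0x19]=0x42, mem[0x17]=0x5e, mem[0x1d]=0x00

MEM[0x02,0x19,0x17,0x1d] = 7e 42 5e 00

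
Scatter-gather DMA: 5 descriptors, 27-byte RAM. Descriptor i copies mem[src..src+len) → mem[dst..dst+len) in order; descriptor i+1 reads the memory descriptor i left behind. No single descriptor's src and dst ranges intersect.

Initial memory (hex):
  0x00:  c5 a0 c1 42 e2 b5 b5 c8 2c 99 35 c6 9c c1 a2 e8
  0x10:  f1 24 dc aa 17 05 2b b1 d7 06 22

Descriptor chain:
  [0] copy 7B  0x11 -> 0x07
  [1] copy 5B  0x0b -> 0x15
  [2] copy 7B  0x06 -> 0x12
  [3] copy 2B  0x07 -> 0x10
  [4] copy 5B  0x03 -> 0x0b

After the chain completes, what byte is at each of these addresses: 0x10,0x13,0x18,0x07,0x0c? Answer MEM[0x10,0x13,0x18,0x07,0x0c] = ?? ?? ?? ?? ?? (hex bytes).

MEM[0x10,0x13,0x18,0x07,0x0c] = 24 24 2b 24 e2

[0] 0x11->0x07 len=7 : 24 dc aa 17 05 2b b1
[1] 0x0b->0x15 len=5 : 05 2b b1 a2 e8
[2] 0x06->0x12 len=7 : b5 24 dc aa 17 05 2b
[3] 0x07->0x10 len=2 : 24 dc
[4] 0x03->0x0b len=5 : 42 e2 b5 b5 24
query mem[0x10]=0x24, mem[0x13]=0x24, mem[0x18]=0x2b, mem[0x07]=0x24, mem[0x0c]=0xe2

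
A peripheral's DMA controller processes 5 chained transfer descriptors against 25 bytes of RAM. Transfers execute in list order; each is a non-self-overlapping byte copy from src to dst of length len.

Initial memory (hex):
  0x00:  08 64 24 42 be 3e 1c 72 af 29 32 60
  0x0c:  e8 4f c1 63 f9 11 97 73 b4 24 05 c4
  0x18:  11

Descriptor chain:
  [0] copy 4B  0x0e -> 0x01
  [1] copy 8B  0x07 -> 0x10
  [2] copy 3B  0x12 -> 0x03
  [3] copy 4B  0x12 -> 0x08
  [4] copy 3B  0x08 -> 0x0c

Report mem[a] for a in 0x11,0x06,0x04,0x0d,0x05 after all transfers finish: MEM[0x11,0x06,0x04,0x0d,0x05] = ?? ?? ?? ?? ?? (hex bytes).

MEM[0x11,0x06,0x04,0x0d,0x05] = af 1c 32 32 60

  after D0: wrote 4B at 0x01 = c163f911
  after D1: wrote 8B at 0x10 = 72af293260e84fc1
  after D2: wrote 3B at 0x03 = 293260
  after D3: wrote 4B at 0x08 = 293260e8
  after D4: wrote 3B at 0x0c = 293260
query mem[0x11]=0xaf, mem[0x06]=0x1c, mem[0x04]=0x32, mem[0x0d]=0x32, mem[0x05]=0x60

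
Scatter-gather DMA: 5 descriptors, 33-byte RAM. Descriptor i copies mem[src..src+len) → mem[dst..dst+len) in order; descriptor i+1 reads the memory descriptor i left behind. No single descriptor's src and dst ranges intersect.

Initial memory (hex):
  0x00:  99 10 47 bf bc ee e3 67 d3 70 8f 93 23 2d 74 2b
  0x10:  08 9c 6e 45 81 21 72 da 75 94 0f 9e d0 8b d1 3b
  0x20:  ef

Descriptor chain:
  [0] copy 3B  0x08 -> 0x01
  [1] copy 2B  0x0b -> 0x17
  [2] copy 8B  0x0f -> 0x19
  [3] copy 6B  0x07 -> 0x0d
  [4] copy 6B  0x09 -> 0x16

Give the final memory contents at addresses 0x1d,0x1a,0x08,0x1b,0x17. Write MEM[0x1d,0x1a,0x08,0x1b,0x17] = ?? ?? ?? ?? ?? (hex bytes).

#0 dst[0x01+3] := {0xd3,0x70,0x8f}
#1 dst[0x17+2] := {0x93,0x23}
#2 dst[0x19+8] := {0x2b,0x08,0x9c,0x6e,0x45,0x81,0x21,0x72}
#3 dst[0x0d+6] := {0x67,0xd3,0x70,0x8f,0x93,0x23}
#4 dst[0x16+6] := {0x70,0x8f,0x93,0x23,0x67,0xd3}
query mem[0x1d]=0x45, mem[0x1a]=0x67, mem[0x08]=0xd3, mem[0x1b]=0xd3, mem[0x17]=0x8f

MEM[0x1d,0x1a,0x08,0x1b,0x17] = 45 67 d3 d3 8f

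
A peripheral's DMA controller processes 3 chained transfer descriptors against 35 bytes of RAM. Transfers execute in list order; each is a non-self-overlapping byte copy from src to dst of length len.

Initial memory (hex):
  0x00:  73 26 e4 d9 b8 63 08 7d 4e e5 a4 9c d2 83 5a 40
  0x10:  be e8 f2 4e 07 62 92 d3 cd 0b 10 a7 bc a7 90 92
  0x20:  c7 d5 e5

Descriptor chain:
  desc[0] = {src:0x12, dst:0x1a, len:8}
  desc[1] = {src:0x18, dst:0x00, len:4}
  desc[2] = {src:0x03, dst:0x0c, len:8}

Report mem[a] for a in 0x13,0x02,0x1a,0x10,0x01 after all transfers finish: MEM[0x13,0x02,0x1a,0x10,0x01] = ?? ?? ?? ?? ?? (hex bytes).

  after D0: wrote 8B at 0x1a = f24e076292d3cd0b
  after D1: wrote 4B at 0x00 = cd0bf24e
  after D2: wrote 8B at 0x0c = 4eb863087d4ee5a4
query mem[0x13]=0xa4, mem[0x02]=0xf2, mem[0x1a]=0xf2, mem[0x10]=0x7d, mem[0x01]=0x0b

MEM[0x13,0x02,0x1a,0x10,0x01] = a4 f2 f2 7d 0b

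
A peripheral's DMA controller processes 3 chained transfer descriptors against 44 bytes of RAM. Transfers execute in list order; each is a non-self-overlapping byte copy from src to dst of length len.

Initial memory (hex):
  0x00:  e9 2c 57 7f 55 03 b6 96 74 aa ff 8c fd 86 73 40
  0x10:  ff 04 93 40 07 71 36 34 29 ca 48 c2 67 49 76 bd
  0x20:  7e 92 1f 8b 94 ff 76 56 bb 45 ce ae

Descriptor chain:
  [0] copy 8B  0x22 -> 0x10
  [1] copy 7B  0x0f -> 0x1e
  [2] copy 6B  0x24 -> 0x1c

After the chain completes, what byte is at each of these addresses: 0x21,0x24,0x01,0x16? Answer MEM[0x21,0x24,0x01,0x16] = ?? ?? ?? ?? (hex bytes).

MEM[0x21,0x24,0x01,0x16] = 45 56 2c bb

D0: mem[0x10..0x17] <- [1f 8b 94 ff 76 56 bb 45]
D1: mem[0x1e..0x24] <- [40 1f 8b 94 ff 76 56]
D2: mem[0x1c..0x21] <- [56 ff 76 56 bb 45]
query mem[0x21]=0x45, mem[0x24]=0x56, mem[0x01]=0x2c, mem[0x16]=0xbb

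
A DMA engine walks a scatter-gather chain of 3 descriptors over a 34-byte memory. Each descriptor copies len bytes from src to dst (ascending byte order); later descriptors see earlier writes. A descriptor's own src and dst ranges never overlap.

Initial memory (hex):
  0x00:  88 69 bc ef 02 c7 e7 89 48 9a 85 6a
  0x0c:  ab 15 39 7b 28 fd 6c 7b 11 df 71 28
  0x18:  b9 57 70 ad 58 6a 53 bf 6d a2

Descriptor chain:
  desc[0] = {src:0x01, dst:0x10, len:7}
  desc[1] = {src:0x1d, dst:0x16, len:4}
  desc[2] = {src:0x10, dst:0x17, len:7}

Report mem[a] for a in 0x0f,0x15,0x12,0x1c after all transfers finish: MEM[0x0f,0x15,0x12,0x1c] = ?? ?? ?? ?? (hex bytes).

MEM[0x0f,0x15,0x12,0x1c] = 7b e7 ef e7

  after D0: wrote 7B at 0x10 = 69bcef02c7e789
  after D1: wrote 4B at 0x16 = 6a53bf6d
  after D2: wrote 7B at 0x17 = 69bcef02c7e76a
query mem[0x0f]=0x7b, mem[0x15]=0xe7, mem[0x12]=0xef, mem[0x1c]=0xe7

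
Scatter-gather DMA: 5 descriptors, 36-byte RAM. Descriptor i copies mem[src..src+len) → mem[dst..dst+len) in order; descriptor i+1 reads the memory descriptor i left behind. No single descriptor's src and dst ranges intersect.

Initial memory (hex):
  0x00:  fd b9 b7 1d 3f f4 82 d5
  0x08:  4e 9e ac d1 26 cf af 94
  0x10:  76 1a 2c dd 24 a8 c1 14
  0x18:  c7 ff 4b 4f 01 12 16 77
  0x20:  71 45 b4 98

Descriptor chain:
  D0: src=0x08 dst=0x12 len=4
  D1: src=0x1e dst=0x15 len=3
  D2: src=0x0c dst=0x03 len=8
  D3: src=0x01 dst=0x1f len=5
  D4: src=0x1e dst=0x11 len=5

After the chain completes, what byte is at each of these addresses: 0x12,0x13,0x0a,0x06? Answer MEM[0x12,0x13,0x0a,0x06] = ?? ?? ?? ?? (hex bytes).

MEM[0x12,0x13,0x0a,0x06] = b9 b7 9e 94

#0 dst[0x12+4] := {0x4e,0x9e,0xac,0xd1}
#1 dst[0x15+3] := {0x16,0x77,0x71}
#2 dst[0x03+8] := {0x26,0xcf,0xaf,0x94,0x76,0x1a,0x4e,0x9e}
#3 dst[0x1f+5] := {0xb9,0xb7,0x26,0xcf,0xaf}
#4 dst[0x11+5] := {0x16,0xb9,0xb7,0x26,0xcf}
query mem[0x12]=0xb9, mem[0x13]=0xb7, mem[0x0a]=0x9e, mem[0x06]=0x94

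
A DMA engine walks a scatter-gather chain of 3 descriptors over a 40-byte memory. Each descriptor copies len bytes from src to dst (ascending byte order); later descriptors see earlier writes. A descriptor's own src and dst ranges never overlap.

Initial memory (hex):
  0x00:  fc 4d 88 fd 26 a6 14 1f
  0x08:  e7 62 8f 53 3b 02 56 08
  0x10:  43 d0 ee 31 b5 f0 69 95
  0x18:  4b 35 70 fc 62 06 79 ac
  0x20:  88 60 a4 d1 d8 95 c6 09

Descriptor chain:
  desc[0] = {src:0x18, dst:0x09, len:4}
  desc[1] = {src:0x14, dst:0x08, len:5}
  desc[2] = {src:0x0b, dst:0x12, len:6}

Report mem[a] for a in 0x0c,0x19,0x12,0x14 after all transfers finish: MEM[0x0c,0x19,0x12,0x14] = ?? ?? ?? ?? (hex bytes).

MEM[0x0c,0x19,0x12,0x14] = 4b 35 95 02

  after D0: wrote 4B at 0x09 = 4b3570fc
  after D1: wrote 5B at 0x08 = b5f069954b
  after D2: wrote 6B at 0x12 = 954b02560843
query mem[0x0c]=0x4b, mem[0x19]=0x35, mem[0x12]=0x95, mem[0x14]=0x02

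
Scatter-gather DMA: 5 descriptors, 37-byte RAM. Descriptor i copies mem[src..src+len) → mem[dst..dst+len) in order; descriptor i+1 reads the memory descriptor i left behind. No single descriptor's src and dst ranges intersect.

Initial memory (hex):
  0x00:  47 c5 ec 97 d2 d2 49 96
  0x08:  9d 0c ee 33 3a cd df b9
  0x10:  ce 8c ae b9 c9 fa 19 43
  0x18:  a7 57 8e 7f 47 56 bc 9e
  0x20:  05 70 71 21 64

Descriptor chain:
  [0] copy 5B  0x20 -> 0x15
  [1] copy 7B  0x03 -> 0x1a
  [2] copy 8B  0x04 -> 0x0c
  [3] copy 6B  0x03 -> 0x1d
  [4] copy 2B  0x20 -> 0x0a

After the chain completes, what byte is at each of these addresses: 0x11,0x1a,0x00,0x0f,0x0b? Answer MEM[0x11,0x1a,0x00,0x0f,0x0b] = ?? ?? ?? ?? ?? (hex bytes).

MEM[0x11,0x1a,0x00,0x0f,0x0b] = 0c 97 47 96 96

[0] 0x20->0x15 len=5 : 05 70 71 21 64
[1] 0x03->0x1a len=7 : 97 d2 d2 49 96 9d 0c
[2] 0x04->0x0c len=8 : d2 d2 49 96 9d 0c ee 33
[3] 0x03->0x1d len=6 : 97 d2 d2 49 96 9d
[4] 0x20->0x0a len=2 : 49 96
query mem[0x11]=0x0c, mem[0x1a]=0x97, mem[0x00]=0x47, mem[0x0f]=0x96, mem[0x0b]=0x96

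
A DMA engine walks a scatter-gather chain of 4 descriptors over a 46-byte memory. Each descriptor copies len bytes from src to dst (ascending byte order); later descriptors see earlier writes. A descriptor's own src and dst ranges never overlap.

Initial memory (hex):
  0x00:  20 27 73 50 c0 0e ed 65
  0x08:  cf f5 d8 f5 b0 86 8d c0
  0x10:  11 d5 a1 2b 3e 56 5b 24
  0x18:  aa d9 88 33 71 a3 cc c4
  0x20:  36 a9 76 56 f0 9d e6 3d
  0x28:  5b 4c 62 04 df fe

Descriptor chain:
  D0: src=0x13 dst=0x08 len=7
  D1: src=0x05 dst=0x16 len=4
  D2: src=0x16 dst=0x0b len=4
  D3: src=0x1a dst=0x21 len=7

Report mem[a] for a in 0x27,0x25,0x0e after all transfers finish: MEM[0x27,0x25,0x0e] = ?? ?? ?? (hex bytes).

MEM[0x27,0x25,0x0e] = 36 cc 2b

  after D0: wrote 7B at 0x08 = 2b3e565b24aad9
  after D1: wrote 4B at 0x16 = 0eed652b
  after D2: wrote 4B at 0x0b = 0eed652b
  after D3: wrote 7B at 0x21 = 883371a3ccc436
query mem[0x27]=0x36, mem[0x25]=0xcc, mem[0x0e]=0x2b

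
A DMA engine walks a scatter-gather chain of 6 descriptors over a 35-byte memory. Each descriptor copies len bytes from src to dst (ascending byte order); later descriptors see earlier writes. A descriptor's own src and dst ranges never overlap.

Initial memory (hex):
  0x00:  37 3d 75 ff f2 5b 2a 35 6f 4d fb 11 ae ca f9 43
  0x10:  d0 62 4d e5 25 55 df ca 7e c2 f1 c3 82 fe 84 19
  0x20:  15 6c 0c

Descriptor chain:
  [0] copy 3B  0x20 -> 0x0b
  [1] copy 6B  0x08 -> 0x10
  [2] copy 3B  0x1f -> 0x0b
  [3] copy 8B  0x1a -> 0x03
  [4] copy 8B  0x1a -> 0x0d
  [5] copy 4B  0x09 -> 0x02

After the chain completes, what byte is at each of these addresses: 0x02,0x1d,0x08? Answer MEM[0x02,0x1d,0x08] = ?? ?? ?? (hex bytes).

MEM[0x02,0x1d,0x08] = 15 fe 19

[0] 0x20->0x0b len=3 : 15 6c 0c
[1] 0x08->0x10 len=6 : 6f 4d fb 15 6c 0c
[2] 0x1f->0x0b len=3 : 19 15 6c
[3] 0x1a->0x03 len=8 : f1 c3 82 fe 84 19 15 6c
[4] 0x1a->0x0d len=8 : f1 c3 82 fe 84 19 15 6c
[5] 0x09->0x02 len=4 : 15 6c 19 15
query mem[0x02]=0x15, mem[0x1d]=0xfe, mem[0x08]=0x19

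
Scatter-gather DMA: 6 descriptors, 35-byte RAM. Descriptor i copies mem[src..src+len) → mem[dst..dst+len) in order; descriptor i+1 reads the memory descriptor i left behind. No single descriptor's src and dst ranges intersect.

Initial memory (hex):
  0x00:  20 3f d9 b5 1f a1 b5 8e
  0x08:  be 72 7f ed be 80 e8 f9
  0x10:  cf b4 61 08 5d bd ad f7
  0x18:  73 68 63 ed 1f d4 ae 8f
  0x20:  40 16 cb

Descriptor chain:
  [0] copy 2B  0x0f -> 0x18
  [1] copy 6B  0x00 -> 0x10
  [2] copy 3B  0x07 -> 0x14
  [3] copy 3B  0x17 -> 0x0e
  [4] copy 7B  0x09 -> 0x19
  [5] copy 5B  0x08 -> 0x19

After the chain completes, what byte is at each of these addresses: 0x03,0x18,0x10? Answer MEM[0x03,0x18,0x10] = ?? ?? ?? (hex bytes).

#0 dst[0x18+2] := {0xf9,0xcf}
#1 dst[0x10+6] := {0x20,0x3f,0xd9,0xb5,0x1f,0xa1}
#2 dst[0x14+3] := {0x8e,0xbe,0x72}
#3 dst[0x0e+3] := {0xf7,0xf9,0xcf}
#4 dst[0x19+7] := {0x72,0x7f,0xed,0xbe,0x80,0xf7,0xf9}
#5 dst[0x19+5] := {0xbe,0x72,0x7f,0xed,0xbe}
query mem[0x03]=0xb5, mem[0x18]=0xf9, mem[0x10]=0xcf

MEM[0x03,0x18,0x10] = b5 f9 cf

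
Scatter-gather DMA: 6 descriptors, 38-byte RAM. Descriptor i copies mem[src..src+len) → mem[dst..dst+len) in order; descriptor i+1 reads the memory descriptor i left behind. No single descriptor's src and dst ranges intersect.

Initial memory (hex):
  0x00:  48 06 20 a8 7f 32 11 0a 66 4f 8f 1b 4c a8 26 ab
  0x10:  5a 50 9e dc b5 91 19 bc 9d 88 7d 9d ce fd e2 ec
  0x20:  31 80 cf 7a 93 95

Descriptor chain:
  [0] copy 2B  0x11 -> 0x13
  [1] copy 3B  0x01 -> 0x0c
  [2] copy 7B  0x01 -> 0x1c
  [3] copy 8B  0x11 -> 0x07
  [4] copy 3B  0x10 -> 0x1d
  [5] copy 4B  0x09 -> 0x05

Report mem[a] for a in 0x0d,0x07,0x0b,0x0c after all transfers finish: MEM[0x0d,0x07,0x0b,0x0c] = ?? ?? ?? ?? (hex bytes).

#0 dst[0x13+2] := {0x50,0x9e}
#1 dst[0x0c+3] := {0x06,0x20,0xa8}
#2 dst[0x1c+7] := {0x06,0x20,0xa8,0x7f,0x32,0x11,0x0a}
#3 dst[0x07+8] := {0x50,0x9e,0x50,0x9e,0x91,0x19,0xbc,0x9d}
#4 dst[0x1d+3] := {0x5a,0x50,0x9e}
#5 dst[0x05+4] := {0x50,0x9e,0x91,0x19}
query mem[0x0d]=0xbc, mem[0x07]=0x91, mem[0x0b]=0x91, mem[0x0c]=0x19

MEM[0x0d,0x07,0x0b,0x0c] = bc 91 91 19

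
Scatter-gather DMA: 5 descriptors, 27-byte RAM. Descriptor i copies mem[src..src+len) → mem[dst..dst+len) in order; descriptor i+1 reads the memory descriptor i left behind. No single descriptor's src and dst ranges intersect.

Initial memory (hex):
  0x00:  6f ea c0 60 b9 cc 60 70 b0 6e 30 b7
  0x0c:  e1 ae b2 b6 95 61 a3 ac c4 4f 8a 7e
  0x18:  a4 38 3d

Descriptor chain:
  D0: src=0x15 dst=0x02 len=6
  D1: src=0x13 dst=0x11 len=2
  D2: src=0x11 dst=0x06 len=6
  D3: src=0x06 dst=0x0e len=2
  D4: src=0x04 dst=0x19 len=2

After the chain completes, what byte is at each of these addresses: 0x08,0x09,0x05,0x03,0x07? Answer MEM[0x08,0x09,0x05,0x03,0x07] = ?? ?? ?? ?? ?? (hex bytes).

[0] 0x15->0x02 len=6 : 4f 8a 7e a4 38 3d
[1] 0x13->0x11 len=2 : ac c4
[2] 0x11->0x06 len=6 : ac c4 ac c4 4f 8a
[3] 0x06->0x0e len=2 : ac c4
[4] 0x04->0x19 len=2 : 7e a4
query mem[0x08]=0xac, mem[0x09]=0xc4, mem[0x05]=0xa4, mem[0x03]=0x8a, mem[0x07]=0xc4

MEM[0x08,0x09,0x05,0x03,0x07] = ac c4 a4 8a c4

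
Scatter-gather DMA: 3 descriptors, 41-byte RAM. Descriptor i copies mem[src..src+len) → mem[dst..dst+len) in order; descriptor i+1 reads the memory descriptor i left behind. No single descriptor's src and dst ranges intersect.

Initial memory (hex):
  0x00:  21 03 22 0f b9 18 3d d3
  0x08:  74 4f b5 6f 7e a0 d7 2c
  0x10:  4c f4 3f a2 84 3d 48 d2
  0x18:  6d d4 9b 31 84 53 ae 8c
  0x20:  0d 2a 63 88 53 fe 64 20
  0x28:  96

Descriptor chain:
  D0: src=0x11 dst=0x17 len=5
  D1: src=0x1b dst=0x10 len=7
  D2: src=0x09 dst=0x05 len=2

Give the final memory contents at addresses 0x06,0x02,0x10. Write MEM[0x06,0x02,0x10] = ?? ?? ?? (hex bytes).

MEM[0x06,0x02,0x10] = b5 22 3d

D0: mem[0x17..0x1b] <- [f4 3f a2 84 3d]
D1: mem[0x10..0x16] <- [3d 84 53 ae 8c 0d 2a]
D2: mem[0x05..0x06] <- [4f b5]
query mem[0x06]=0xb5, mem[0x02]=0x22, mem[0x10]=0x3d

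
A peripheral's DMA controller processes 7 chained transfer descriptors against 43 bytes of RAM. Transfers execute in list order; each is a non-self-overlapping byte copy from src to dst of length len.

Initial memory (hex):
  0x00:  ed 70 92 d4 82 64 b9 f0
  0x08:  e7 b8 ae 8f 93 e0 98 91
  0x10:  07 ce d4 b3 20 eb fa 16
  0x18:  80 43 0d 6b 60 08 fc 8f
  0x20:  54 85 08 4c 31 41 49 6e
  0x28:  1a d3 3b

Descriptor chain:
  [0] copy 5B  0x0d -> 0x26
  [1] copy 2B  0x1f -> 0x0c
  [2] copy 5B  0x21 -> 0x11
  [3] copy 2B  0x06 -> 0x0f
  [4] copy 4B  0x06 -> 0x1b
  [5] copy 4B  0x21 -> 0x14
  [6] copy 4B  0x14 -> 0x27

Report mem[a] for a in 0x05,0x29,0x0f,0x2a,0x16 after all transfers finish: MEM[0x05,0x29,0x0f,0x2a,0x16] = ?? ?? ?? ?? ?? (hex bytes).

MEM[0x05,0x29,0x0f,0x2a,0x16] = 64 4c b9 31 4c

[0] 0x0d->0x26 len=5 : e0 98 91 07 ce
[1] 0x1f->0x0c len=2 : 8f 54
[2] 0x21->0x11 len=5 : 85 08 4c 31 41
[3] 0x06->0x0f len=2 : b9 f0
[4] 0x06->0x1b len=4 : b9 f0 e7 b8
[5] 0x21->0x14 len=4 : 85 08 4c 31
[6] 0x14->0x27 len=4 : 85 08 4c 31
query mem[0x05]=0x64, mem[0x29]=0x4c, mem[0x0f]=0xb9, mem[0x2a]=0x31, mem[0x16]=0x4c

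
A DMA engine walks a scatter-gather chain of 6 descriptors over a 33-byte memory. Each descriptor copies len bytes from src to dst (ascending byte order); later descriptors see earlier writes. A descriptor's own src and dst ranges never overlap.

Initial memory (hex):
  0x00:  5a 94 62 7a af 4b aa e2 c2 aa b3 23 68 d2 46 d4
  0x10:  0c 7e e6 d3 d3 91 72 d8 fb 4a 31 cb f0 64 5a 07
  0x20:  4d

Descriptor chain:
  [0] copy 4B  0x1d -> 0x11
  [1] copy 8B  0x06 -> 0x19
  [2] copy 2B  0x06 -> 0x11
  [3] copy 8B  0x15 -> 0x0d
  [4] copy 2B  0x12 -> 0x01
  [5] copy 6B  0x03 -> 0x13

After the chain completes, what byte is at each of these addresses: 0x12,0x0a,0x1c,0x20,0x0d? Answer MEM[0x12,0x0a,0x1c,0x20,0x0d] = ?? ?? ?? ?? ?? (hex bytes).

MEM[0x12,0x0a,0x1c,0x20,0x0d] = e2 b3 aa d2 91

#0 dst[0x11+4] := {0x64,0x5a,0x07,0x4d}
#1 dst[0x19+8] := {0xaa,0xe2,0xc2,0xaa,0xb3,0x23,0x68,0xd2}
#2 dst[0x11+2] := {0xaa,0xe2}
#3 dst[0x0d+8] := {0x91,0x72,0xd8,0xfb,0xaa,0xe2,0xc2,0xaa}
#4 dst[0x01+2] := {0xe2,0xc2}
#5 dst[0x13+6] := {0x7a,0xaf,0x4b,0xaa,0xe2,0xc2}
query mem[0x12]=0xe2, mem[0x0a]=0xb3, mem[0x1c]=0xaa, mem[0x20]=0xd2, mem[0x0d]=0x91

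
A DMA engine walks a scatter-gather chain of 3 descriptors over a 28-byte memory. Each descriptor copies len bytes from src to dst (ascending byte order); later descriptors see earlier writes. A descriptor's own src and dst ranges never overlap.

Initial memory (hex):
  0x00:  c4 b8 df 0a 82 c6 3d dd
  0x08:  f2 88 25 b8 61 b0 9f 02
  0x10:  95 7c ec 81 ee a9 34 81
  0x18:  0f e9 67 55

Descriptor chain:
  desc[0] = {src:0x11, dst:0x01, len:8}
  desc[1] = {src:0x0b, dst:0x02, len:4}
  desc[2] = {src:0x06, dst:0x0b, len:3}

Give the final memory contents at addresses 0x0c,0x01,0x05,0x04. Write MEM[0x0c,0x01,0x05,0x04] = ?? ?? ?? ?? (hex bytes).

D0: mem[0x01..0x08] <- [7c ec 81 ee a9 34 81 0f]
D1: mem[0x02..0x05] <- [b8 61 b0 9f]
D2: mem[0x0b..0x0d] <- [34 81 0f]
query mem[0x0c]=0x81, mem[0x01]=0x7c, mem[0x05]=0x9f, mem[0x04]=0xb0

MEM[0x0c,0x01,0x05,0x04] = 81 7c 9f b0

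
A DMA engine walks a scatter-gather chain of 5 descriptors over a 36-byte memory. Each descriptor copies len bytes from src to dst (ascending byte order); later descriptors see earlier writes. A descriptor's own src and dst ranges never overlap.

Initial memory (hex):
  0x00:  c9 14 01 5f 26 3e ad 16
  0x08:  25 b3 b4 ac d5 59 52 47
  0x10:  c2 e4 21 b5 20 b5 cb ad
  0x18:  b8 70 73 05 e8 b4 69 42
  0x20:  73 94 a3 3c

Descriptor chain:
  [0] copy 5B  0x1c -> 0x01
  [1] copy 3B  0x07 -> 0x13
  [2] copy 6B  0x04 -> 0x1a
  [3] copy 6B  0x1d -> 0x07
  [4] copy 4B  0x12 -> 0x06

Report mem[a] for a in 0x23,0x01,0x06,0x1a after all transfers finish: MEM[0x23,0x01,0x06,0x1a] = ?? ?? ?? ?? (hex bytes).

#0 dst[0x01+5] := {0xe8,0xb4,0x69,0x42,0x73}
#1 dst[0x13+3] := {0x16,0x25,0xb3}
#2 dst[0x1a+6] := {0x42,0x73,0xad,0x16,0x25,0xb3}
#3 dst[0x07+6] := {0x16,0x25,0xb3,0x73,0x94,0xa3}
#4 dst[0x06+4] := {0x21,0x16,0x25,0xb3}
query mem[0x23]=0x3c, mem[0x01]=0xe8, mem[0x06]=0x21, mem[0x1a]=0x42

MEM[0x23,0x01,0x06,0x1a] = 3c e8 21 42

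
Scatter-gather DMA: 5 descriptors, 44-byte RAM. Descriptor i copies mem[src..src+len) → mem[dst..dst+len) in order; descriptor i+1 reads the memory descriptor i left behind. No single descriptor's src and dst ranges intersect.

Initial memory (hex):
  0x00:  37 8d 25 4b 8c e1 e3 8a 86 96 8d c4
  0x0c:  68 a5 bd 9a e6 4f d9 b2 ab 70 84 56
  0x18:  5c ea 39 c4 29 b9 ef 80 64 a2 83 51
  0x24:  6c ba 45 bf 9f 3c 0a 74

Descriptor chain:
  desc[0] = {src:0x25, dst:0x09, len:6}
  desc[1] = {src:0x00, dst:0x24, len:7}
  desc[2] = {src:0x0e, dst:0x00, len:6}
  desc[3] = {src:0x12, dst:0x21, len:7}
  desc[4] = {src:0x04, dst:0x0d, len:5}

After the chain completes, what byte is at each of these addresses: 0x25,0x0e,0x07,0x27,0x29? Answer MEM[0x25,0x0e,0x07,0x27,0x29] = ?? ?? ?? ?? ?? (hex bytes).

MEM[0x25,0x0e,0x07,0x27,0x29] = 84 b2 8a 5c e1

#0 dst[0x09+6] := {0xba,0x45,0xbf,0x9f,0x3c,0x0a}
#1 dst[0x24+7] := {0x37,0x8d,0x25,0x4b,0x8c,0xe1,0xe3}
#2 dst[0x00+6] := {0x0a,0x9a,0xe6,0x4f,0xd9,0xb2}
#3 dst[0x21+7] := {0xd9,0xb2,0xab,0x70,0x84,0x56,0x5c}
#4 dst[0x0d+5] := {0xd9,0xb2,0xe3,0x8a,0x86}
query mem[0x25]=0x84, mem[0x0e]=0xb2, mem[0x07]=0x8a, mem[0x27]=0x5c, mem[0x29]=0xe1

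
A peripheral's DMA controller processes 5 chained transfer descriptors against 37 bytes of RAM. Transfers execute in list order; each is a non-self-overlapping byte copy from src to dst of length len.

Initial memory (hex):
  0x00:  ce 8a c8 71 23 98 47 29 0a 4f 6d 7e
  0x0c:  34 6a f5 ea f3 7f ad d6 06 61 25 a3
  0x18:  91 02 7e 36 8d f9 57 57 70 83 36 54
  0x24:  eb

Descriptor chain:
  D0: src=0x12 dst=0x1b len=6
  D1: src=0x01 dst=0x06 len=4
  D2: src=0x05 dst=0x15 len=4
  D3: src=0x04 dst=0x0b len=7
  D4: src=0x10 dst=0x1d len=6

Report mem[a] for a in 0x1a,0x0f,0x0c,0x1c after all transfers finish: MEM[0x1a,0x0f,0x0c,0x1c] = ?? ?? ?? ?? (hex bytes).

MEM[0x1a,0x0f,0x0c,0x1c] = 7e 71 98 d6

  after D0: wrote 6B at 0x1b = add6066125a3
  after D1: wrote 4B at 0x06 = 8ac87123
  after D2: wrote 4B at 0x15 = 988ac871
  after D3: wrote 7B at 0x0b = 23988ac871236d
  after D4: wrote 6B at 0x1d = 236dadd60698
query mem[0x1a]=0x7e, mem[0x0f]=0x71, mem[0x0c]=0x98, mem[0x1c]=0xd6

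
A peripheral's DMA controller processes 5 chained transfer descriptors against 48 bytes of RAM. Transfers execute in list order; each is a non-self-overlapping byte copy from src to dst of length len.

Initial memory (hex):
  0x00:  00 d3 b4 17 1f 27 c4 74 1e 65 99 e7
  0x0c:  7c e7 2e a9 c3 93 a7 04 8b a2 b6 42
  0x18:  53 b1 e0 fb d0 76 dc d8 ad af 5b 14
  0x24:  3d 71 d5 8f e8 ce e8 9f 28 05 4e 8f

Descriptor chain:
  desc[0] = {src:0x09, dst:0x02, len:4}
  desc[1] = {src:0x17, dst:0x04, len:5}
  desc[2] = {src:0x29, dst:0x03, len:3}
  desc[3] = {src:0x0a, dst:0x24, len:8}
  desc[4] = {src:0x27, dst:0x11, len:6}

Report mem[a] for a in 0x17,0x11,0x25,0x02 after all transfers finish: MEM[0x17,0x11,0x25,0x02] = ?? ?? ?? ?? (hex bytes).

[0] 0x09->0x02 len=4 : 65 99 e7 7c
[1] 0x17->0x04 len=5 : 42 53 b1 e0 fb
[2] 0x29->0x03 len=3 : ce e8 9f
[3] 0x0a->0x24 len=8 : 99 e7 7c e7 2e a9 c3 93
[4] 0x27->0x11 len=6 : e7 2e a9 c3 93 28
query mem[0x17]=0x42, mem[0x11]=0xe7, mem[0x25]=0xe7, mem[0x02]=0x65

MEM[0x17,0x11,0x25,0x02] = 42 e7 e7 65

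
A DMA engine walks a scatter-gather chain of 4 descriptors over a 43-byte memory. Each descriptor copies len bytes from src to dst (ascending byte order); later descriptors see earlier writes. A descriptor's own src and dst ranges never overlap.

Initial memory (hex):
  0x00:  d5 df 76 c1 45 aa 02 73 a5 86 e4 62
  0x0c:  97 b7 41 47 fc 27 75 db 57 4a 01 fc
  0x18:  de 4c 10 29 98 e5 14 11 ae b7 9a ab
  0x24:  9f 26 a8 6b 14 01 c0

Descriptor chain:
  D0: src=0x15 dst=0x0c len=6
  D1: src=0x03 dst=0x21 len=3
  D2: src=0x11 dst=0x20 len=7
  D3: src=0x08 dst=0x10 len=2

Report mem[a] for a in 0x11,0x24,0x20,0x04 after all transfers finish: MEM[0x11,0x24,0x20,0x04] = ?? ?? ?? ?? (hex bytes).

#0 dst[0x0c+6] := {0x4a,0x01,0xfc,0xde,0x4c,0x10}
#1 dst[0x21+3] := {0xc1,0x45,0xaa}
#2 dst[0x20+7] := {0x10,0x75,0xdb,0x57,0x4a,0x01,0xfc}
#3 dst[0x10+2] := {0xa5,0x86}
query mem[0x11]=0x86, mem[0x24]=0x4a, mem[0x20]=0x10, mem[0x04]=0x45

MEM[0x11,0x24,0x20,0x04] = 86 4a 10 45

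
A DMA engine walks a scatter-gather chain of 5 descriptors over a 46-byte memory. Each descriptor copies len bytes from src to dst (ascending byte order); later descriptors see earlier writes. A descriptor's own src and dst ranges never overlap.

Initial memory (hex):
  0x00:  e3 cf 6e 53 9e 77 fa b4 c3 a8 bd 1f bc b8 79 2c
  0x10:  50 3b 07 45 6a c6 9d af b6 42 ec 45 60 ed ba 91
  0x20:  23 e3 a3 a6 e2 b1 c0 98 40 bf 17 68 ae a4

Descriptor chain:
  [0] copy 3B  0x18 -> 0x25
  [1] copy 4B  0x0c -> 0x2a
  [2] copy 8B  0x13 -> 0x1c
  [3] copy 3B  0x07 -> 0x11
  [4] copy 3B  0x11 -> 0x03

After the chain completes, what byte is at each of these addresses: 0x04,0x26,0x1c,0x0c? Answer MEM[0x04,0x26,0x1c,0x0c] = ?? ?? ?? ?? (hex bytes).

MEM[0x04,0x26,0x1c,0x0c] = c3 42 45 bc

D0: mem[0x25..0x27] <- [b6 42 ec]
D1: mem[0x2a..0x2d] <- [bc b8 79 2c]
D2: mem[0x1c..0x23] <- [45 6a c6 9d af b6 42 ec]
D3: mem[0x11..0x13] <- [b4 c3 a8]
D4: mem[0x03..0x05] <- [b4 c3 a8]
query mem[0x04]=0xc3, mem[0x26]=0x42, mem[0x1c]=0x45, mem[0x0c]=0xbc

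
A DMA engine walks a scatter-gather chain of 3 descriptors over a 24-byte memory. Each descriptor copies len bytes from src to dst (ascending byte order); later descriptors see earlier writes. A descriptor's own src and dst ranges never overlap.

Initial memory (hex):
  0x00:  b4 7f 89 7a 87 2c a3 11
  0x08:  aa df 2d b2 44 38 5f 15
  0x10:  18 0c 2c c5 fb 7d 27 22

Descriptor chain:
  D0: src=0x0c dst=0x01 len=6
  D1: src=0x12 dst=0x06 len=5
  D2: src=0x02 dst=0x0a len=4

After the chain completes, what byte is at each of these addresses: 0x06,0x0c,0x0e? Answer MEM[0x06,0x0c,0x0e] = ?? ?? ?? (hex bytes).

D0: mem[0x01..0x06] <- [44 38 5f 15 18 0c]
D1: mem[0x06..0x0a] <- [2c c5 fb 7d 27]
D2: mem[0x0a..0x0d] <- [38 5f 15 18]
query mem[0x06]=0x2c, mem[0x0c]=0x15, mem[0x0e]=0x5f

MEM[0x06,0x0c,0x0e] = 2c 15 5f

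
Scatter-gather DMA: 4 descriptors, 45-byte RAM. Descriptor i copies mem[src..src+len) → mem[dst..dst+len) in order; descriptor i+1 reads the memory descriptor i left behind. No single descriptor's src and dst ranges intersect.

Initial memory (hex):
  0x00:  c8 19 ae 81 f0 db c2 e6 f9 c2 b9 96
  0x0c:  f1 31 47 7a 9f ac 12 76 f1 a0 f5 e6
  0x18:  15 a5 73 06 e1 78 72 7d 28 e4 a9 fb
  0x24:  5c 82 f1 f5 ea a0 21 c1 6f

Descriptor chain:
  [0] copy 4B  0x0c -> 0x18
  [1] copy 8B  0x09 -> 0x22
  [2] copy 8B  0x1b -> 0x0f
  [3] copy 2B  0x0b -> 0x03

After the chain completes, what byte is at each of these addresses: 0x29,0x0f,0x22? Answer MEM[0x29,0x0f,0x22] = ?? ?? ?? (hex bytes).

D0: mem[0x18..0x1b] <- [f1 31 47 7a]
D1: mem[0x22..0x29] <- [c2 b9 96 f1 31 47 7a 9f]
D2: mem[0x0f..0x16] <- [7a e1 78 72 7d 28 e4 c2]
D3: mem[0x03..0x04] <- [96 f1]
query mem[0x29]=0x9f, mem[0x0f]=0x7a, mem[0x22]=0xc2

MEM[0x29,0x0f,0x22] = 9f 7a c2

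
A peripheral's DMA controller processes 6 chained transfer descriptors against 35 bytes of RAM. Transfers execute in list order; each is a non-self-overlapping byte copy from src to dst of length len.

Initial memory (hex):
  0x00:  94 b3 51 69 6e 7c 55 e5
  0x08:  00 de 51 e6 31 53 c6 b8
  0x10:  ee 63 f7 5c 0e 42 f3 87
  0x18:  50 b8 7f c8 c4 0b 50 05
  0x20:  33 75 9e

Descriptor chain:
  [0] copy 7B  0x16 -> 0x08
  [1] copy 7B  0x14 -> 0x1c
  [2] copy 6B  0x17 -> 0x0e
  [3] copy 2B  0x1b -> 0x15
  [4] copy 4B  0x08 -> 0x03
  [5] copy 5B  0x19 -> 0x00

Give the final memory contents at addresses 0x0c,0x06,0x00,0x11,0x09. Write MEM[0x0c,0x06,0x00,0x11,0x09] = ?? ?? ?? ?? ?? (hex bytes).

[0] 0x16->0x08 len=7 : f3 87 50 b8 7f c8 c4
[1] 0x14->0x1c len=7 : 0e 42 f3 87 50 b8 7f
[2] 0x17->0x0e len=6 : 87 50 b8 7f c8 0e
[3] 0x1b->0x15 len=2 : c8 0e
[4] 0x08->0x03 len=4 : f3 87 50 b8
[5] 0x19->0x00 len=5 : b8 7f c8 0e 42
query mem[0x0c]=0x7f, mem[0x06]=0xb8, mem[0x00]=0xb8, mem[0x11]=0x7f, mem[0x09]=0x87

MEM[0x0c,0x06,0x00,0x11,0x09] = 7f b8 b8 7f 87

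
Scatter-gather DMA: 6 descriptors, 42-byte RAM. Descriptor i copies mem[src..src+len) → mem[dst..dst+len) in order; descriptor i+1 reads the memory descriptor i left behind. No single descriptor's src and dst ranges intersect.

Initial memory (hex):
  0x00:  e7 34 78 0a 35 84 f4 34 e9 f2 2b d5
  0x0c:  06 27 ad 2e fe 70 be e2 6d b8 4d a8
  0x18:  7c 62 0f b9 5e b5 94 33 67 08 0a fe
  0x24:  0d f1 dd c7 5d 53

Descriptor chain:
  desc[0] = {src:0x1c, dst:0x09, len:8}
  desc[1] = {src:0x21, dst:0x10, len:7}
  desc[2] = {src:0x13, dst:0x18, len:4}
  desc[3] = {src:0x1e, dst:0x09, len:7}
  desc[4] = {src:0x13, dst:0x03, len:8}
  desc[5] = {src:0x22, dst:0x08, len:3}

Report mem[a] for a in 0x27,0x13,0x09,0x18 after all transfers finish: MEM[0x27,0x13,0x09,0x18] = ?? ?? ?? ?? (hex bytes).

#0 dst[0x09+8] := {0x5e,0xb5,0x94,0x33,0x67,0x08,0x0a,0xfe}
#1 dst[0x10+7] := {0x08,0x0a,0xfe,0x0d,0xf1,0xdd,0xc7}
#2 dst[0x18+4] := {0x0d,0xf1,0xdd,0xc7}
#3 dst[0x09+7] := {0x94,0x33,0x67,0x08,0x0a,0xfe,0x0d}
#4 dst[0x03+8] := {0x0d,0xf1,0xdd,0xc7,0xa8,0x0d,0xf1,0xdd}
#5 dst[0x08+3] := {0x0a,0xfe,0x0d}
query mem[0x27]=0xc7, mem[0x13]=0x0d, mem[0x09]=0xfe, mem[0x18]=0x0d

MEM[0x27,0x13,0x09,0x18] = c7 0d fe 0d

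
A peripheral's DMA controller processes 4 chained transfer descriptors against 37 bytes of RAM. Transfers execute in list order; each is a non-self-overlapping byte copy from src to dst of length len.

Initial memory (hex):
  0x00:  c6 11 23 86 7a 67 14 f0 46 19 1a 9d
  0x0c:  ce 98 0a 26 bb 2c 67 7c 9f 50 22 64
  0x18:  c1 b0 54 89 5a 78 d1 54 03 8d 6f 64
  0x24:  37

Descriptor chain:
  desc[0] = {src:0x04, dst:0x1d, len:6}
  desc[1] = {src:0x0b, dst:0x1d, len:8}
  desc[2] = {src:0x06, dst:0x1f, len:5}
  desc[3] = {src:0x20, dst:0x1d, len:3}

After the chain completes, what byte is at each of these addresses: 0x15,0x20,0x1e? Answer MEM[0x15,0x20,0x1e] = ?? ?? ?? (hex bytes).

MEM[0x15,0x20,0x1e] = 50 f0 46

[0] 0x04->0x1d len=6 : 7a 67 14 f0 46 19
[1] 0x0b->0x1d len=8 : 9d ce 98 0a 26 bb 2c 67
[2] 0x06->0x1f len=5 : 14 f0 46 19 1a
[3] 0x20->0x1d len=3 : f0 46 19
query mem[0x15]=0x50, mem[0x20]=0xf0, mem[0x1e]=0x46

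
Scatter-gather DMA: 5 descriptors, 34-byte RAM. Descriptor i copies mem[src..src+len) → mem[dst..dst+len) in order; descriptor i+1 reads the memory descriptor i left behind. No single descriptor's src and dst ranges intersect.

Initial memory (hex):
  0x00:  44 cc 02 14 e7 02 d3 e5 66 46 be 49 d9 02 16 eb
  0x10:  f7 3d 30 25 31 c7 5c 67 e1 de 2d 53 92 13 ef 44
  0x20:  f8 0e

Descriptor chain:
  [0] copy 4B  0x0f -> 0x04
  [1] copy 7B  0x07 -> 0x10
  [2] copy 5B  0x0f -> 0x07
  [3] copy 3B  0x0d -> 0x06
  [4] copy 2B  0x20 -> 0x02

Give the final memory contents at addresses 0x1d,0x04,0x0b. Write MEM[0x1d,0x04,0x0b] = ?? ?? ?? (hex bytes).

MEM[0x1d,0x04,0x0b] = 13 eb be

  after D0: wrote 4B at 0x04 = ebf73d30
  after D1: wrote 7B at 0x10 = 306646be49d902
  after D2: wrote 5B at 0x07 = eb306646be
  after D3: wrote 3B at 0x06 = 0216eb
  after D4: wrote 2B at 0x02 = f80e
query mem[0x1d]=0x13, mem[0x04]=0xeb, mem[0x0b]=0xbe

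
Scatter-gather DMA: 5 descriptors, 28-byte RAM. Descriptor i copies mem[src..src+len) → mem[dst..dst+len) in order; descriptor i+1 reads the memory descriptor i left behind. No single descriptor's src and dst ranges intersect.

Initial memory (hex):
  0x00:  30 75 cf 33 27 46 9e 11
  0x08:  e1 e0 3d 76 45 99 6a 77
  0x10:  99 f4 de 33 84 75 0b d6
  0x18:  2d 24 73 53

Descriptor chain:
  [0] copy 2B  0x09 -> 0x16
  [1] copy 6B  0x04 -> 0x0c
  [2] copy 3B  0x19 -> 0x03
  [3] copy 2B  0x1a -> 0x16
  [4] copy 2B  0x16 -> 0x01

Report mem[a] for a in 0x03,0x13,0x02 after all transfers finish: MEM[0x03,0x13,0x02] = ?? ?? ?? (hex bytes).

#0 dst[0x16+2] := {0xe0,0x3d}
#1 dst[0x0c+6] := {0x27,0x46,0x9e,0x11,0xe1,0xe0}
#2 dst[0x03+3] := {0x24,0x73,0x53}
#3 dst[0x16+2] := {0x73,0x53}
#4 dst[0x01+2] := {0x73,0x53}
query mem[0x03]=0x24, mem[0x13]=0x33, mem[0x02]=0x53

MEM[0x03,0x13,0x02] = 24 33 53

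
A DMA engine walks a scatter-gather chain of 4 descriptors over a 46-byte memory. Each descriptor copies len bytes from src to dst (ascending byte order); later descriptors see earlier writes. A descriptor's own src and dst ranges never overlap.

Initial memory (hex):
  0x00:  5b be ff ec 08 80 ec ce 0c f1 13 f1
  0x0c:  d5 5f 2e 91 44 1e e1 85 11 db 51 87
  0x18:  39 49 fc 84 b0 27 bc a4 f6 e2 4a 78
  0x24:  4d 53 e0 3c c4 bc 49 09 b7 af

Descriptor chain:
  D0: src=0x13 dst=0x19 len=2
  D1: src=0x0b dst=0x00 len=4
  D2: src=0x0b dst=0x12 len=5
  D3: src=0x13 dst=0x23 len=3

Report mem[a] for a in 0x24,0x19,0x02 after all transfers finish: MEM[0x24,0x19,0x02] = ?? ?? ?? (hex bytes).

MEM[0x24,0x19,0x02] = 5f 85 5f

[0] 0x13->0x19 len=2 : 85 11
[1] 0x0b->0x00 len=4 : f1 d5 5f 2e
[2] 0x0b->0x12 len=5 : f1 d5 5f 2e 91
[3] 0x13->0x23 len=3 : d5 5f 2e
query mem[0x24]=0x5f, mem[0x19]=0x85, mem[0x02]=0x5f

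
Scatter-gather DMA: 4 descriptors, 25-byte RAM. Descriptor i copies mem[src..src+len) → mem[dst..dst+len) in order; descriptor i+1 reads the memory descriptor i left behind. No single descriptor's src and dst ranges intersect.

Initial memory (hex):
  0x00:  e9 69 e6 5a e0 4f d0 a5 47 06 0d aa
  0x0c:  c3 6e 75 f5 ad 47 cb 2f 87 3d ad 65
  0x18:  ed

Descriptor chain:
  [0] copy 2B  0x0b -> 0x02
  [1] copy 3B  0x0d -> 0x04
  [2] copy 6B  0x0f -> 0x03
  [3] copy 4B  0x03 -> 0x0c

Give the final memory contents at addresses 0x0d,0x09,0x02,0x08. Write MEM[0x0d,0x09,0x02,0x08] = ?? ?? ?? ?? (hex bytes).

MEM[0x0d,0x09,0x02,0x08] = ad 06 aa 87

[0] 0x0b->0x02 len=2 : aa c3
[1] 0x0d->0x04 len=3 : 6e 75 f5
[2] 0x0f->0x03 len=6 : f5 ad 47 cb 2f 87
[3] 0x03->0x0c len=4 : f5 ad 47 cb
query mem[0x0d]=0xad, mem[0x09]=0x06, mem[0x02]=0xaa, mem[0x08]=0x87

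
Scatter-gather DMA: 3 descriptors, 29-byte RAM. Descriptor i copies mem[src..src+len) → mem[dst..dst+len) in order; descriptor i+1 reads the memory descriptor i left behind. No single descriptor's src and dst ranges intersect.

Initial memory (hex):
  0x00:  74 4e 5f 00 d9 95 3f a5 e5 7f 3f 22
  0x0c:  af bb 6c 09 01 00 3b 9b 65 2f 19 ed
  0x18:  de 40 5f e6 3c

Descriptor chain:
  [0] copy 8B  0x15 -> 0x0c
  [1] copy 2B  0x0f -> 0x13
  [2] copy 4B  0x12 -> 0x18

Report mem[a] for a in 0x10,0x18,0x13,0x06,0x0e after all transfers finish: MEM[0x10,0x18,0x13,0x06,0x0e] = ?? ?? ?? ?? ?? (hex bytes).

MEM[0x10,0x18,0x13,0x06,0x0e] = 40 e6 de 3f ed

  after D0: wrote 8B at 0x0c = 2f19edde405fe63c
  after D1: wrote 2B at 0x13 = de40
  after D2: wrote 4B at 0x18 = e6de402f
query mem[0x10]=0x40, mem[0x18]=0xe6, mem[0x13]=0xde, mem[0x06]=0x3f, mem[0x0e]=0xed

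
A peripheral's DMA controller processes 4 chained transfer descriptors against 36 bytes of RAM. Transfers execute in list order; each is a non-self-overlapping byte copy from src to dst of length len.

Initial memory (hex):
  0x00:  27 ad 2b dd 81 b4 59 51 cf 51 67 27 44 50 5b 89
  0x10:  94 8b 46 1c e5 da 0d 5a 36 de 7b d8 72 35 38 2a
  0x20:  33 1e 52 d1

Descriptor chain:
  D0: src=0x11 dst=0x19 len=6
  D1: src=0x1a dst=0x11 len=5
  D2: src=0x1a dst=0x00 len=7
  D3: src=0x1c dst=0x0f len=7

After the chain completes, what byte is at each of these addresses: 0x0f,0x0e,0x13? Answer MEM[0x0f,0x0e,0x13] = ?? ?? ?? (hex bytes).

#0 dst[0x19+6] := {0x8b,0x46,0x1c,0xe5,0xda,0x0d}
#1 dst[0x11+5] := {0x46,0x1c,0xe5,0xda,0x0d}
#2 dst[0x00+7] := {0x46,0x1c,0xe5,0xda,0x0d,0x2a,0x33}
#3 dst[0x0f+7] := {0xe5,0xda,0x0d,0x2a,0x33,0x1e,0x52}
query mem[0x0f]=0xe5, mem[0x0e]=0x5b, mem[0x13]=0x33

MEM[0x0f,0x0e,0x13] = e5 5b 33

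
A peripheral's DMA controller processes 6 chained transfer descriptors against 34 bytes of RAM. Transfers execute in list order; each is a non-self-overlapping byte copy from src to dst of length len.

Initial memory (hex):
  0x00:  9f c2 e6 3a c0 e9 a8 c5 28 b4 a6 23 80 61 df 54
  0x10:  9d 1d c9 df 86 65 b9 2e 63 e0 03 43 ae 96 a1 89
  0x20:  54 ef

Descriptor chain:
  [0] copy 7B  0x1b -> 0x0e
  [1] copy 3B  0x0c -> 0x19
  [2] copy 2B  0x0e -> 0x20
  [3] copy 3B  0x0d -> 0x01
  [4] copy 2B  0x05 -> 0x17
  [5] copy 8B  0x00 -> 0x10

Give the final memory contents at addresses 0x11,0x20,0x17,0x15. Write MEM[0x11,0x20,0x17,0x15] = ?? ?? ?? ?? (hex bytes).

MEM[0x11,0x20,0x17,0x15] = 61 43 c5 e9

D0: mem[0x0e..0x14] <- [43 ae 96 a1 89 54 ef]
D1: mem[0x19..0x1b] <- [80 61 43]
D2: mem[0x20..0x21] <- [43 ae]
D3: mem[0x01..0x03] <- [61 43 ae]
D4: mem[0x17..0x18] <- [e9 a8]
D5: mem[0x10..0x17] <- [9f 61 43 ae c0 e9 a8 c5]
query mem[0x11]=0x61, mem[0x20]=0x43, mem[0x17]=0xc5, mem[0x15]=0xe9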